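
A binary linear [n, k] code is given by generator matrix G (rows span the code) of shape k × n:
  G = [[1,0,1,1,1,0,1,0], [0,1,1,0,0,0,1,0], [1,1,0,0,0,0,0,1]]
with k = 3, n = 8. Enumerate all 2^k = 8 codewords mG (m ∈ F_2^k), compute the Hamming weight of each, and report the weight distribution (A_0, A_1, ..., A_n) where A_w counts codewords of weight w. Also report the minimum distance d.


Weight distribution: A_0 = 1, A_3 = 3, A_4 = 2, A_5 = 1, A_6 = 1. Minimum distance d = 3.

Enumerate all 2^3 = 8 messages m ∈ F_2^3.
For each, compute codeword c = mG in F_2^8, then tally its weight.
  m = 000 → c = 00000000, weight = 0.
  m = 100 → c = 10111010, weight = 5.
  m = 010 → c = 01100010, weight = 3.
  m = 110 → c = 11011000, weight = 4.
  m = 001 → c = 11000001, weight = 3.
  m = 101 → c = 01111011, weight = 6.
  m = 011 → c = 10100011, weight = 4.
  m = 111 → c = 00011001, weight = 3.
Tally weights:
  weight 0: 1 codewords.
  weight 3: 3 codewords.
  weight 4: 2 codewords.
  weight 5: 1 codewords.
  weight 6: 1 codewords.
Minimum distance d = smallest w > 0 with A_w > 0 = 3.
Sanity: Σ A_w = 8 = 2^3 = 8 ✓.


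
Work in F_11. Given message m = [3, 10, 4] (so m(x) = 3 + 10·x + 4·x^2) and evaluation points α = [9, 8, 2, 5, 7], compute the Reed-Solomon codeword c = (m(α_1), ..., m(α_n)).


c = [10, 9, 6, 10, 5]

Message polynomial: m(x) = 3 + 10·x + 4·x^2 (mod 11).
For each evaluation point α_i, compute m(α_i) mod 11:
  α_1 = 9: Horner steps 4 → 2 → 10, so m(9) = 10.
  α_2 = 8: Horner steps 4 → 9 → 9, so m(8) = 9.
  α_3 = 2: Horner steps 4 → 7 → 6, so m(2) = 6.
  α_4 = 5: Horner steps 4 → 8 → 10, so m(5) = 10.
  α_5 = 7: Horner steps 4 → 5 → 5, so m(7) = 5.
Codeword c = [10, 9, 6, 10, 5] ∈ F_11^5.


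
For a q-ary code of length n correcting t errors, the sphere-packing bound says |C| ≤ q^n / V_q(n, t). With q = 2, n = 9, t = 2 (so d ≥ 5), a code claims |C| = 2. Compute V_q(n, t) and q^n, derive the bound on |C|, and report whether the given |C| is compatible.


V_q(n, t) = 46, q^n = 512, Hamming bound = 11, |C| = 2 ≤ bound (satisfied).

Step 1: Compute V_q(n, t) = Σ_{j=0}^2 C(n, j) (q−1)^j.
  j = 0: C(9,0)·(1)^0 = 1·1 = 1.
  j = 1: C(9,1)·(1)^1 = 9·1 = 9.
  j = 2: C(9,2)·(1)^2 = 36·1 = 36.
  V_q(n, t) = 1 + 9 + 36 = 46.
Step 2: q^n = 2^9 = 512.
Step 3: Hamming bound ⌊q^n / V_q(n,t)⌋ = ⌊512/46⌋ = 11.
Step 4: Compare |C| = 2 to 11: satisfied.
The claimed |C| lies below the Hamming bound.


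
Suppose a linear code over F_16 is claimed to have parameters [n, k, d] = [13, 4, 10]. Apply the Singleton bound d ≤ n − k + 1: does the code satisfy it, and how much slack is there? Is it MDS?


Singleton RHS = n − k + 1 = 10, slack = 0, bound satisfied, MDS.

Singleton bound: d ≤ n − k + 1.
Here n = 13, k = 4, so n − k + 1 = 10.
Given d = 10, check d ≤ 10: YES.
Slack = (n − k + 1) − d = 0.
The code is MDS (slack = 0).
Description: the claimed parameters are [13, 4, 10]_16; such a code would be MDS (meets Singleton bound).


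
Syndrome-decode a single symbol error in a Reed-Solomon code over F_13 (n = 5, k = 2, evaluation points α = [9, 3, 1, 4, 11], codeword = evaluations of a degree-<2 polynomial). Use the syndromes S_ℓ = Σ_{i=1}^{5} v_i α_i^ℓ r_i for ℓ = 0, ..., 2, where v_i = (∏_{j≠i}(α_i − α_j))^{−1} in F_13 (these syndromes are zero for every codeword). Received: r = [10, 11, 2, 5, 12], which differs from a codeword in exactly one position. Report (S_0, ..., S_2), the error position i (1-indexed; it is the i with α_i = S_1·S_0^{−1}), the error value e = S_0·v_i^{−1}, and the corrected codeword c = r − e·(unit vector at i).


S = (9, 1, 3), error at position 2, error magnitude e = 7, c = [10, 4, 2, 5, 12].

Step 1: column multipliers v_i = (∏_{j≠i}(α_i − α_j))^{−1} mod 13.
  i = 1 (α = 9): (9−3)(9−1)(9−4)(9−11) = 6·8·5·(−2) = −480 ≡ 1, so v_1 = 1^{−1} = 1 (mod 13).
  i = 2 (α = 3): (3−9)(3−1)(3−4)(3−11) = (−6)·2·(−1)·(−8) = −96 ≡ 8, so v_2 = 8^{−1} = 5 (mod 13).
  i = 3 (α = 1): (1−9)(1−3)(1−4)(1−11) = (−8)·(−2)·(−3)·(−10) = 480 ≡ 12, so v_3 = 12^{−1} = 12 (mod 13).
  i = 4 (α = 4): (4−9)(4−3)(4−1)(4−11) = (−5)·1·3·(−7) = 105 ≡ 1, so v_4 = 1^{−1} = 1 (mod 13).
  i = 5 (α = 11): (11−9)(11−3)(11−1)(11−4) = 2·8·10·7 = 1120 ≡ 2, so v_5 = 2^{−1} = 7 (mod 13).
  v = [1, 5, 12, 1, 7].
Step 2: syndromes of r = [10, 11, 2, 5, 12] (all sums mod 13).
  S_0 = Σ v_i r_i = 1·10 + 5·11 + 12·2 + 1·5 + 7·12 = 178 ≡ 9.
  S_1 = Σ v_i α_i r_i = 1·9·10 + 5·3·11 + 12·1·2 + 1·4·5 + 7·11·12 = 1223 ≡ 1.
  α_i^2 mod 13 = [3, 9, 1, 3, 4].
  S_2 = Σ v_i α_i^2 r_i = 1·3·10 + 5·9·11 + 12·1·2 + 1·3·5 + 7·4·12 = 900 ≡ 3.
  S = (9, 1, 3) ≠ 0, so r is not a codeword (an error is present).
Step 3: locate the error. For a single error e at position i, S_ℓ = v_i·e·α_i^ℓ, so α_err = S_1/S_0.
  S_0^{−1} = 9^{−1} = 3 (mod 13), so α_err = 1·3 = 3 ≡ 3 = α_2. Error position i = 2.
  Consistency check: S_2/S_1 = 3·1 = 3 ≡ 3 = α_err ✓ (single-error assumption holds).
Step 4: error magnitude e = S_0/v_2 = S_0·∏_{j≠2}(α_2 − α_j) = 9·8 = 72 ≡ 7 (mod 13).
Step 5: correct position 2: c_2 = r_2 − e = 11 − 7 ≡ 4 (mod 13). Hence c = [10, 4, 2, 5, 12].
  Check: interpolating c through the α_i gives m(x) = 1 + 1·x (degree < 2) with m(α_i) = c_i for every i, so c is indeed a codeword.


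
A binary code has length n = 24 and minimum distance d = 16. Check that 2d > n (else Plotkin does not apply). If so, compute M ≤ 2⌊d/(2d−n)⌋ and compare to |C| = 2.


Plotkin bound M ≤ 4; given |C| = 2 ≤ bound (satisfied).

Check applicability: 2d = 32, n = 24.
2d − n = 8 > 0, so Plotkin applies.
Compute d/(2d−n) = 16/8 ≈ 2.0000.
⌊d/(2d−n)⌋ = 2.
Plotkin bound: M ≤ 2·2 = 4.
Given |C| = 2, check: satisfied.
This |C| is below the Plotkin bound.


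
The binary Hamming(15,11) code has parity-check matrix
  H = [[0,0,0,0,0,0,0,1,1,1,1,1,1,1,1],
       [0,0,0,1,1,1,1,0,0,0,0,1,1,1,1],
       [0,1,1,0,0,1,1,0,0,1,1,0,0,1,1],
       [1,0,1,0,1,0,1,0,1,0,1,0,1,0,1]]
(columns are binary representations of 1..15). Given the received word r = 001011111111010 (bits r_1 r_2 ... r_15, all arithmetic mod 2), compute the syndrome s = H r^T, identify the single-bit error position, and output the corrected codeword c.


s = (0, 1, 0, 1)^T, error position = 5, corrected codeword c = 001001111111010

Compute s = H r^T mod 2 one row at a time:
  s_1 = 1 + 1 + 1 + 1 + 1 + 0 + 1 + 0 = 6 ≡ 0 (mod 2).
  s_2 = 0 + 1 + 1 + 1 + 1 + 0 + 1 + 0 = 5 ≡ 1 (mod 2).
  s_3 = 0 + 1 + 1 + 1 + 1 + 1 + 1 + 0 = 6 ≡ 0 (mod 2).
  s_4 = 0 + 1 + 1 + 1 + 1 + 1 + 0 + 0 = 5 ≡ 1 (mod 2).
s = (0, 1, 0, 1)^T — this equals column 5 of H (binary 0101), so error is at position 5.
Correct: flip bit 5 of r = 001011111111010 to get c = 001001111111010.


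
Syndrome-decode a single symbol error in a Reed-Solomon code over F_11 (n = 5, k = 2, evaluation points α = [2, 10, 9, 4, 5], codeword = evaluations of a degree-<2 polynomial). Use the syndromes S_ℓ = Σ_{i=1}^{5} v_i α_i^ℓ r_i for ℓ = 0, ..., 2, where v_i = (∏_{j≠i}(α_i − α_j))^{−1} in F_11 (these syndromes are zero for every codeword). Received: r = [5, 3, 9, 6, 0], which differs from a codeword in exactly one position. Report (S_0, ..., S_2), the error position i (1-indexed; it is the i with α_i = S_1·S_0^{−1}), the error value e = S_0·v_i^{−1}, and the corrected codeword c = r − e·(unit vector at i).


S = (7, 3, 6), error at position 1, error magnitude e = 9, c = [7, 3, 9, 6, 0].

Step 1: column multipliers v_i = (∏_{j≠i}(α_i − α_j))^{−1} mod 11.
  i = 1 (α = 2): (2−10)(2−9)(2−4)(2−5) = (−8)·(−7)·(−2)·(−3) = 336 ≡ 6, so v_1 = 6^{−1} = 2 (mod 11).
  i = 2 (α = 10): (10−2)(10−9)(10−4)(10−5) = 8·1·6·5 = 240 ≡ 9, so v_2 = 9^{−1} = 5 (mod 11).
  i = 3 (α = 9): (9−2)(9−10)(9−4)(9−5) = 7·(−1)·5·4 = −140 ≡ 3, so v_3 = 3^{−1} = 4 (mod 11).
  i = 4 (α = 4): (4−2)(4−10)(4−9)(4−5) = 2·(−6)·(−5)·(−1) = −60 ≡ 6, so v_4 = 6^{−1} = 2 (mod 11).
  i = 5 (α = 5): (5−2)(5−10)(5−9)(5−4) = 3·(−5)·(−4)·1 = 60 ≡ 5, so v_5 = 5^{−1} = 9 (mod 11).
  v = [2, 5, 4, 2, 9].
Step 2: syndromes of r = [5, 3, 9, 6, 0] (all sums mod 11).
  S_0 = Σ v_i r_i = 2·5 + 5·3 + 4·9 + 2·6 + 9·0 = 73 ≡ 7.
  S_1 = Σ v_i α_i r_i = 2·2·5 + 5·10·3 + 4·9·9 + 2·4·6 + 9·5·0 = 542 ≡ 3.
  α_i^2 mod 11 = [4, 1, 4, 5, 3].
  S_2 = Σ v_i α_i^2 r_i = 2·4·5 + 5·1·3 + 4·4·9 + 2·5·6 + 9·3·0 = 259 ≡ 6.
  S = (7, 3, 6) ≠ 0, so r is not a codeword (an error is present).
Step 3: locate the error. For a single error e at position i, S_ℓ = v_i·e·α_i^ℓ, so α_err = S_1/S_0.
  S_0^{−1} = 7^{−1} = 8 (mod 11), so α_err = 3·8 = 24 ≡ 2 = α_1. Error position i = 1.
  Consistency check: S_2/S_1 = 6·4 = 24 ≡ 2 = α_err ✓ (single-error assumption holds).
Step 4: error magnitude e = S_0/v_1 = S_0·∏_{j≠1}(α_1 − α_j) = 7·6 = 42 ≡ 9 (mod 11).
Step 5: correct position 1: c_1 = r_1 − e = 5 − 9 ≡ 7 (mod 11). Hence c = [7, 3, 9, 6, 0].
  Check: interpolating c through the α_i gives m(x) = 8 + 5·x (degree < 2) with m(α_i) = c_i for every i, so c is indeed a codeword.


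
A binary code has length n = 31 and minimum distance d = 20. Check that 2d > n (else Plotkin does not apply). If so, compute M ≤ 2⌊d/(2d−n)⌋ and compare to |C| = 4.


Plotkin bound M ≤ 4; given |C| = 4 ≤ bound (satisfied).

Check applicability: 2d = 40, n = 31.
2d − n = 9 > 0, so Plotkin applies.
Compute d/(2d−n) = 20/9 ≈ 2.2222.
⌊d/(2d−n)⌋ = 2.
Plotkin bound: M ≤ 2·2 = 4.
Given |C| = 4, check: satisfied.
This |C| is at the Plotkin bound.


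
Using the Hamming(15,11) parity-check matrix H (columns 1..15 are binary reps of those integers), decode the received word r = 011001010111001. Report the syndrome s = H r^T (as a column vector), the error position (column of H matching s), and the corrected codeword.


s = (1, 1, 0, 1)^T, error position = 13, corrected codeword c = 011001010111101

Compute s = H r^T mod 2 one row at a time:
  s_1 = 1 + 0 + 1 + 1 + 1 + 0 + 0 + 1 = 5 ≡ 1 (mod 2).
  s_2 = 0 + 0 + 1 + 0 + 1 + 0 + 0 + 1 = 3 ≡ 1 (mod 2).
  s_3 = 1 + 1 + 1 + 0 + 1 + 1 + 0 + 1 = 6 ≡ 0 (mod 2).
  s_4 = 0 + 1 + 0 + 0 + 0 + 1 + 0 + 1 = 3 ≡ 1 (mod 2).
s = (1, 1, 0, 1)^T — this equals column 13 of H (binary 1101), so error is at position 13.
Correct: flip bit 13 of r = 011001010111001 to get c = 011001010111101.


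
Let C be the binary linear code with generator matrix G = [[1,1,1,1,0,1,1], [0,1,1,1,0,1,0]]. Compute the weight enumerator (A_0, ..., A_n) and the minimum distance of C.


Weight distribution: A_0 = 1, A_2 = 1, A_4 = 1, A_6 = 1. Minimum distance d = 2.

Enumerate all 2^2 = 4 messages m ∈ F_2^2.
For each, compute codeword c = mG in F_2^7, then tally its weight.
  m = 00 → c = 0000000, weight = 0.
  m = 10 → c = 1111011, weight = 6.
  m = 01 → c = 0111010, weight = 4.
  m = 11 → c = 1000001, weight = 2.
Tally weights:
  weight 0: 1 codewords.
  weight 2: 1 codewords.
  weight 4: 1 codewords.
  weight 6: 1 codewords.
Minimum distance d = smallest w > 0 with A_w > 0 = 2.
Sanity: Σ A_w = 4 = 2^2 = 4 ✓.


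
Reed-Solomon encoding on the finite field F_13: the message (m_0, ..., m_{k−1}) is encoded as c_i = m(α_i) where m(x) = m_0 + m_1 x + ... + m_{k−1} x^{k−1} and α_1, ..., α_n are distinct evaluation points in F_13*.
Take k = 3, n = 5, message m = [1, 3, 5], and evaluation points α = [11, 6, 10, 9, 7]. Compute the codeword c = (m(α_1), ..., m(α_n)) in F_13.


c = [2, 4, 11, 4, 7]

Message polynomial: m(x) = 1 + 3·x + 5·x^2 (mod 13).
For each evaluation point α_i, compute m(α_i) mod 13:
  α_1 = 11: Horner steps 5 → 6 → 2, so m(11) = 2.
  α_2 = 6: Horner steps 5 → 7 → 4, so m(6) = 4.
  α_3 = 10: Horner steps 5 → 1 → 11, so m(10) = 11.
  α_4 = 9: Horner steps 5 → 9 → 4, so m(9) = 4.
  α_5 = 7: Horner steps 5 → 12 → 7, so m(7) = 7.
Codeword c = [2, 4, 11, 4, 7] ∈ F_13^5.


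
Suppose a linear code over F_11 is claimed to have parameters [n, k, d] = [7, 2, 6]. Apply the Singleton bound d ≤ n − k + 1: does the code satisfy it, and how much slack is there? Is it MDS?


Singleton RHS = n − k + 1 = 6, slack = 0, bound satisfied, MDS.

Singleton bound: d ≤ n − k + 1.
Here n = 7, k = 2, so n − k + 1 = 6.
Given d = 6, check d ≤ 6: YES.
Slack = (n − k + 1) − d = 0.
The code is MDS (slack = 0).
Description: the claimed parameters are [7, 2, 6]_11; such a code would be MDS (meets Singleton bound).


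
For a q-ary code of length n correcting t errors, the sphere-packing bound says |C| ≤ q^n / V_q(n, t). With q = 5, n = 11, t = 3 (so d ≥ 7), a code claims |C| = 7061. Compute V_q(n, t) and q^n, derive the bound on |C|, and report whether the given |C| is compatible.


V_q(n, t) = 11485, q^n = 48828125, Hamming bound = 4251, |C| = 7061 > bound (violated).

Step 1: Compute V_q(n, t) = Σ_{j=0}^3 C(n, j) (q−1)^j.
  j = 0: C(11,0)·(4)^0 = 1·1 = 1.
  j = 1: C(11,1)·(4)^1 = 11·4 = 44.
  j = 2: C(11,2)·(4)^2 = 55·16 = 880.
  j = 3: C(11,3)·(4)^3 = 165·64 = 10560.
  V_q(n, t) = 1 + 44 + 880 + 10560 = 11485.
Step 2: q^n = 5^11 = 48828125.
Step 3: Hamming bound ⌊q^n / V_q(n,t)⌋ = ⌊48828125/11485⌋ = 4251.
Step 4: Compare |C| = 7061 to 4251: violated.
The claimed |C| lies above the Hamming bound, so no 5-ary code of length 11 with d ≥ 7 can have 7061 codewords.


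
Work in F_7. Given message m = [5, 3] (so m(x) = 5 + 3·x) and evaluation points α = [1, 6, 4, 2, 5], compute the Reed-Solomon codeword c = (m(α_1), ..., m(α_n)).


c = [1, 2, 3, 4, 6]

Message polynomial: m(x) = 5 + 3·x (mod 7).
For each evaluation point α_i, compute m(α_i) mod 7:
  α_1 = 1: Horner steps 3 → 1, so m(1) = 1.
  α_2 = 6: Horner steps 3 → 2, so m(6) = 2.
  α_3 = 4: Horner steps 3 → 3, so m(4) = 3.
  α_4 = 2: Horner steps 3 → 4, so m(2) = 4.
  α_5 = 5: Horner steps 3 → 6, so m(5) = 6.
Codeword c = [1, 2, 3, 4, 6] ∈ F_7^5.


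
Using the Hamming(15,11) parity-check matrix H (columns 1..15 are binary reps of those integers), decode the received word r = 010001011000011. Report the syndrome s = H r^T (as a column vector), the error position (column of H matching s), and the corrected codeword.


s = (0, 1, 0, 0)^T, error position = 4, corrected codeword c = 010101011000011

Compute s = H r^T mod 2 one row at a time:
  s_1 = 1 + 1 + 0 + 0 + 0 + 0 + 1 + 1 = 4 ≡ 0 (mod 2).
  s_2 = 0 + 0 + 1 + 0 + 0 + 0 + 1 + 1 = 3 ≡ 1 (mod 2).
  s_3 = 1 + 0 + 1 + 0 + 0 + 0 + 1 + 1 = 4 ≡ 0 (mod 2).
  s_4 = 0 + 0 + 0 + 0 + 1 + 0 + 0 + 1 = 2 ≡ 0 (mod 2).
s = (0, 1, 0, 0)^T — this equals column 4 of H (binary 0100), so error is at position 4.
Correct: flip bit 4 of r = 010001011000011 to get c = 010101011000011.


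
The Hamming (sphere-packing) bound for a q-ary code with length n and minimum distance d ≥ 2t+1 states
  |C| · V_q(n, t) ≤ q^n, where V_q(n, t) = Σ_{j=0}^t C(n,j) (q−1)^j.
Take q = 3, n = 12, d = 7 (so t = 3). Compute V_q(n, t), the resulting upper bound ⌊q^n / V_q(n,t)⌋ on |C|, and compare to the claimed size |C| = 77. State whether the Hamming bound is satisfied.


V_q(n, t) = 2049, q^n = 531441, Hamming bound = 259, |C| = 77 ≤ bound (satisfied).

Step 1: Compute V_q(n, t) = Σ_{j=0}^3 C(n, j) (q−1)^j.
  j = 0: C(12,0)·(2)^0 = 1·1 = 1.
  j = 1: C(12,1)·(2)^1 = 12·2 = 24.
  j = 2: C(12,2)·(2)^2 = 66·4 = 264.
  j = 3: C(12,3)·(2)^3 = 220·8 = 1760.
  V_q(n, t) = 1 + 24 + 264 + 1760 = 2049.
Step 2: q^n = 3^12 = 531441.
Step 3: Hamming bound ⌊q^n / V_q(n,t)⌋ = ⌊531441/2049⌋ = 259.
Step 4: Compare |C| = 77 to 259: satisfied.
The claimed |C| lies below the Hamming bound.


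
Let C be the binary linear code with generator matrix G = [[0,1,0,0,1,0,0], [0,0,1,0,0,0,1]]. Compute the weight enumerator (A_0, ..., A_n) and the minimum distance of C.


Weight distribution: A_0 = 1, A_2 = 2, A_4 = 1. Minimum distance d = 2.

Enumerate all 2^2 = 4 messages m ∈ F_2^2.
For each, compute codeword c = mG in F_2^7, then tally its weight.
  m = 00 → c = 0000000, weight = 0.
  m = 10 → c = 0100100, weight = 2.
  m = 01 → c = 0010001, weight = 2.
  m = 11 → c = 0110101, weight = 4.
Tally weights:
  weight 0: 1 codewords.
  weight 2: 2 codewords.
  weight 4: 1 codewords.
Minimum distance d = smallest w > 0 with A_w > 0 = 2.
Sanity: Σ A_w = 4 = 2^2 = 4 ✓.


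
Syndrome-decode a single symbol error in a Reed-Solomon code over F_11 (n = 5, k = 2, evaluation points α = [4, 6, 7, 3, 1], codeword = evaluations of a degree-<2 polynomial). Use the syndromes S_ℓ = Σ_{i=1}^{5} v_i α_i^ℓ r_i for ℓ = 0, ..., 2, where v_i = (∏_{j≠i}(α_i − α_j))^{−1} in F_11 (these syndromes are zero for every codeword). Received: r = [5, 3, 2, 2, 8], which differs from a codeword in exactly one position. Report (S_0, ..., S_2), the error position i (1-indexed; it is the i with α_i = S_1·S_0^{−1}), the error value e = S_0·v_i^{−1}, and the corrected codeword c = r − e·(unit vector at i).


S = (2, 6, 7), error at position 4, error magnitude e = 7, c = [5, 3, 2, 6, 8].

Step 1: column multipliers v_i = (∏_{j≠i}(α_i − α_j))^{−1} mod 11.
  i = 1 (α = 4): (4−6)(4−7)(4−3)(4−1) = (−2)·(−3)·1·3 = 18 ≡ 7, so v_1 = 7^{−1} = 8 (mod 11).
  i = 2 (α = 6): (6−4)(6−7)(6−3)(6−1) = 2·(−1)·3·5 = −30 ≡ 3, so v_2 = 3^{−1} = 4 (mod 11).
  i = 3 (α = 7): (7−4)(7−6)(7−3)(7−1) = 3·1·4·6 = 72 ≡ 6, so v_3 = 6^{−1} = 2 (mod 11).
  i = 4 (α = 3): (3−4)(3−6)(3−7)(3−1) = (−1)·(−3)·(−4)·2 = −24 ≡ 9, so v_4 = 9^{−1} = 5 (mod 11).
  i = 5 (α = 1): (1−4)(1−6)(1−7)(1−3) = (−3)·(−5)·(−6)·(−2) = 180 ≡ 4, so v_5 = 4^{−1} = 3 (mod 11).
  v = [8, 4, 2, 5, 3].
Step 2: syndromes of r = [5, 3, 2, 2, 8] (all sums mod 11).
  S_0 = Σ v_i r_i = 8·5 + 4·3 + 2·2 + 5·2 + 3·8 = 90 ≡ 2.
  S_1 = Σ v_i α_i r_i = 8·4·5 + 4·6·3 + 2·7·2 + 5·3·2 + 3·1·8 = 314 ≡ 6.
  α_i^2 mod 11 = [5, 3, 5, 9, 1].
  S_2 = Σ v_i α_i^2 r_i = 8·5·5 + 4·3·3 + 2·5·2 + 5·9·2 + 3·1·8 = 370 ≡ 7.
  S = (2, 6, 7) ≠ 0, so r is not a codeword (an error is present).
Step 3: locate the error. For a single error e at position i, S_ℓ = v_i·e·α_i^ℓ, so α_err = S_1/S_0.
  S_0^{−1} = 2^{−1} = 6 (mod 11), so α_err = 6·6 = 36 ≡ 3 = α_4. Error position i = 4.
  Consistency check: S_2/S_1 = 7·2 = 14 ≡ 3 = α_err ✓ (single-error assumption holds).
Step 4: error magnitude e = S_0/v_4 = S_0·∏_{j≠4}(α_4 − α_j) = 2·9 = 18 ≡ 7 (mod 11).
Step 5: correct position 4: c_4 = r_4 − e = 2 − 7 ≡ 6 (mod 11). Hence c = [5, 3, 2, 6, 8].
  Check: interpolating c through the α_i gives m(x) = 9 + 10·x (degree < 2) with m(α_i) = c_i for every i, so c is indeed a codeword.


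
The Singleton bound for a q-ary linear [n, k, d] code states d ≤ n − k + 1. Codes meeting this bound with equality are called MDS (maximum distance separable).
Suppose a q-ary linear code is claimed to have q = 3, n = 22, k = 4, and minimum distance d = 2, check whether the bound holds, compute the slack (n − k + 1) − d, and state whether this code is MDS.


Singleton RHS = n − k + 1 = 19, slack = 17, bound satisfied, not MDS.

Singleton bound: d ≤ n − k + 1.
Here n = 22, k = 4, so n − k + 1 = 19.
Given d = 2, check d ≤ 19: YES.
Slack = (n − k + 1) − d = 17.
The code is NOT MDS (slack = 17 > 0).
Description: the claimed parameters are [22, 4, 2]_3; such a code would be non-MDS.


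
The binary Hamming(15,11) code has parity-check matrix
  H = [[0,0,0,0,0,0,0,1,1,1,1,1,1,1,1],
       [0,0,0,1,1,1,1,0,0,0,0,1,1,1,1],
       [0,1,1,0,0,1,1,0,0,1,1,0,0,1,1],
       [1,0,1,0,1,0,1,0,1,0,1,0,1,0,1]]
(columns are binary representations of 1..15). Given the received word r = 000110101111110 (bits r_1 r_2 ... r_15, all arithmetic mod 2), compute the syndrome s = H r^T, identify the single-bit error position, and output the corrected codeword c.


s = (0, 0, 0, 1)^T, error position = 1, corrected codeword c = 100110101111110

Compute s = H r^T mod 2 one row at a time:
  s_1 = 0 + 1 + 1 + 1 + 1 + 1 + 1 + 0 = 6 ≡ 0 (mod 2).
  s_2 = 1 + 1 + 0 + 1 + 1 + 1 + 1 + 0 = 6 ≡ 0 (mod 2).
  s_3 = 0 + 0 + 0 + 1 + 1 + 1 + 1 + 0 = 4 ≡ 0 (mod 2).
  s_4 = 0 + 0 + 1 + 1 + 1 + 1 + 1 + 0 = 5 ≡ 1 (mod 2).
s = (0, 0, 0, 1)^T — this equals column 1 of H (binary 0001), so error is at position 1.
Correct: flip bit 1 of r = 000110101111110 to get c = 100110101111110.


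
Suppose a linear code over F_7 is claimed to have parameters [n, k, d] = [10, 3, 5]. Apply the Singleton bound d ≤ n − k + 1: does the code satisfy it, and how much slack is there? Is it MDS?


Singleton RHS = n − k + 1 = 8, slack = 3, bound satisfied, not MDS.

Singleton bound: d ≤ n − k + 1.
Here n = 10, k = 3, so n − k + 1 = 8.
Given d = 5, check d ≤ 8: YES.
Slack = (n − k + 1) − d = 3.
The code is NOT MDS (slack = 3 > 0).
Description: the claimed parameters are [10, 3, 5]_7; such a code would be non-MDS.


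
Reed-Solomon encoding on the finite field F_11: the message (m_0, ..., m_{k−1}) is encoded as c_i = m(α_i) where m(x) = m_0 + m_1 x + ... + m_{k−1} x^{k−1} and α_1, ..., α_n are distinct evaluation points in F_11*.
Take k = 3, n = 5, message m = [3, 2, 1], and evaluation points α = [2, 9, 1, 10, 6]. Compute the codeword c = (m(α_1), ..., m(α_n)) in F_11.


c = [0, 3, 6, 2, 7]

Message polynomial: m(x) = 3 + 2·x + 1·x^2 (mod 11).
For each evaluation point α_i, compute m(α_i) mod 11:
  α_1 = 2: Horner steps 1 → 4 → 0, so m(2) = 0.
  α_2 = 9: Horner steps 1 → 0 → 3, so m(9) = 3.
  α_3 = 1: Horner steps 1 → 3 → 6, so m(1) = 6.
  α_4 = 10: Horner steps 1 → 1 → 2, so m(10) = 2.
  α_5 = 6: Horner steps 1 → 8 → 7, so m(6) = 7.
Codeword c = [0, 3, 6, 2, 7] ∈ F_11^5.


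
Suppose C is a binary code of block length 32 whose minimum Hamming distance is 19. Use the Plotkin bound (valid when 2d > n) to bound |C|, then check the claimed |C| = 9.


Plotkin bound M ≤ 6; given |C| = 9 > bound (violated).

Check applicability: 2d = 38, n = 32.
2d − n = 6 > 0, so Plotkin applies.
Compute d/(2d−n) = 19/6 ≈ 3.1667.
⌊d/(2d−n)⌋ = 3.
Plotkin bound: M ≤ 2·3 = 6.
Given |C| = 9, check: VIOLATED.
This |C| is above the Plotkin bound, so no binary code with n = 32, d = 19 and 9 codewords exists.


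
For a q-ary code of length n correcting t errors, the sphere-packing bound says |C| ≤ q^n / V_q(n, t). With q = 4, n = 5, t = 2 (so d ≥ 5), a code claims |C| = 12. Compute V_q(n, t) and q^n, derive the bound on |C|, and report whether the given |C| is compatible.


V_q(n, t) = 106, q^n = 1024, Hamming bound = 9, |C| = 12 > bound (violated).

Step 1: Compute V_q(n, t) = Σ_{j=0}^2 C(n, j) (q−1)^j.
  j = 0: C(5,0)·(3)^0 = 1·1 = 1.
  j = 1: C(5,1)·(3)^1 = 5·3 = 15.
  j = 2: C(5,2)·(3)^2 = 10·9 = 90.
  V_q(n, t) = 1 + 15 + 90 = 106.
Step 2: q^n = 4^5 = 1024.
Step 3: Hamming bound ⌊q^n / V_q(n,t)⌋ = ⌊1024/106⌋ = 9.
Step 4: Compare |C| = 12 to 9: violated.
The claimed |C| lies above the Hamming bound, so no 4-ary code of length 5 with d ≥ 5 can have 12 codewords.


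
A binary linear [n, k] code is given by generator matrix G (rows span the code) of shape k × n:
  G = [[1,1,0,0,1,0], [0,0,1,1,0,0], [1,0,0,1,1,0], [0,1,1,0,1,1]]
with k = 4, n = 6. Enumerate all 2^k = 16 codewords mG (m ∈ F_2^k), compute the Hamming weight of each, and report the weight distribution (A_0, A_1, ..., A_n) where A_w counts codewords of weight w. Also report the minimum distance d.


Weight distribution: A_0 = 1, A_2 = 4, A_3 = 6, A_4 = 3, A_5 = 2. Minimum distance d = 2.

Enumerate all 2^4 = 16 messages m ∈ F_2^4.
For each, compute codeword c = mG in F_2^6, then tally its weight.
  m = 0000 → c = 000000, weight = 0.
  m = 1000 → c = 110010, weight = 3.
  m = 0100 → c = 001100, weight = 2.
  m = 1100 → c = 111110, weight = 5.
  m = 0010 → c = 100110, weight = 3.
  m = 1010 → c = 010100, weight = 2.
  m = 0110 → c = 101010, weight = 3.
  m = 1110 → c = 011000, weight = 2.
  m = 0001 → c = 011011, weight = 4.
  m = 1001 → c = 101001, weight = 3.
  m = 0101 → c = 010111, weight = 4.
  m = 1101 → c = 100101, weight = 3.
  m = 0011 → c = 111101, weight = 5.
  m = 1011 → c = 001111, weight = 4.
  m = 0111 → c = 110001, weight = 3.
  m = 1111 → c = 000011, weight = 2.
Tally weights:
  weight 0: 1 codewords.
  weight 2: 4 codewords.
  weight 3: 6 codewords.
  weight 4: 3 codewords.
  weight 5: 2 codewords.
Minimum distance d = smallest w > 0 with A_w > 0 = 2.
Sanity: Σ A_w = 16 = 2^4 = 16 ✓.


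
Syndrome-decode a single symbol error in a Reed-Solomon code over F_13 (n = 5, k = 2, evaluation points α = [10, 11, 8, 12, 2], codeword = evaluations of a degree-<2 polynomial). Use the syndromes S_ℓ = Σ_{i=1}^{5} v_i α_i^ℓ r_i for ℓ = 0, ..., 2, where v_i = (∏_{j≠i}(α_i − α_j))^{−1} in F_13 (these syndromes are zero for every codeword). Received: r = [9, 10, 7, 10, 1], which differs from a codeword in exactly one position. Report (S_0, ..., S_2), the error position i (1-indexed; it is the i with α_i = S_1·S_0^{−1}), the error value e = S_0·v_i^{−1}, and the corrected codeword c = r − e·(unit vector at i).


S = (6, 7, 6), error at position 4, error magnitude e = 12, c = [9, 10, 7, 11, 1].

Step 1: column multipliers v_i = (∏_{j≠i}(α_i − α_j))^{−1} mod 13.
  i = 1 (α = 10): (10−11)(10−8)(10−12)(10−2) = (−1)·2·(−2)·8 = 32 ≡ 6, so v_1 = 6^{−1} = 11 (mod 13).
  i = 2 (α = 11): (11−10)(11−8)(11−12)(11−2) = 1·3·(−1)·9 = −27 ≡ 12, so v_2 = 12^{−1} = 12 (mod 13).
  i = 3 (α = 8): (8−10)(8−11)(8−12)(8−2) = (−2)·(−3)·(−4)·6 = −144 ≡ 12, so v_3 = 12^{−1} = 12 (mod 13).
  i = 4 (α = 12): (12−10)(12−11)(12−8)(12−2) = 2·1·4·10 = 80 ≡ 2, so v_4 = 2^{−1} = 7 (mod 13).
  i = 5 (α = 2): (2−10)(2−11)(2−8)(2−12) = (−8)·(−9)·(−6)·(−10) = 4320 ≡ 4, so v_5 = 4^{−1} = 10 (mod 13).
  v = [11, 12, 12, 7, 10].
Step 2: syndromes of r = [9, 10, 7, 10, 1] (all sums mod 13).
  S_0 = Σ v_i r_i = 11·9 + 12·10 + 12·7 + 7·10 + 10·1 = 383 ≡ 6.
  S_1 = Σ v_i α_i r_i = 11·10·9 + 12·11·10 + 12·8·7 + 7·12·10 + 10·2·1 = 3842 ≡ 7.
  α_i^2 mod 13 = [9, 4, 12, 1, 4].
  S_2 = Σ v_i α_i^2 r_i = 11·9·9 + 12·4·10 + 12·12·7 + 7·1·10 + 10·4·1 = 2489 ≡ 6.
  S = (6, 7, 6) ≠ 0, so r is not a codeword (an error is present).
Step 3: locate the error. For a single error e at position i, S_ℓ = v_i·e·α_i^ℓ, so α_err = S_1/S_0.
  S_0^{−1} = 6^{−1} = 11 (mod 13), so α_err = 7·11 = 77 ≡ 12 = α_4. Error position i = 4.
  Consistency check: S_2/S_1 = 6·2 = 12 ≡ 12 = α_err ✓ (single-error assumption holds).
Step 4: error magnitude e = S_0/v_4 = S_0·∏_{j≠4}(α_4 − α_j) = 6·2 = 12 ≡ 12 (mod 13).
Step 5: correct position 4: c_4 = r_4 − e = 10 − 12 ≡ 11 (mod 13). Hence c = [9, 10, 7, 11, 1].
  Check: interpolating c through the α_i gives m(x) = 12 + 1·x (degree < 2) with m(α_i) = c_i for every i, so c is indeed a codeword.


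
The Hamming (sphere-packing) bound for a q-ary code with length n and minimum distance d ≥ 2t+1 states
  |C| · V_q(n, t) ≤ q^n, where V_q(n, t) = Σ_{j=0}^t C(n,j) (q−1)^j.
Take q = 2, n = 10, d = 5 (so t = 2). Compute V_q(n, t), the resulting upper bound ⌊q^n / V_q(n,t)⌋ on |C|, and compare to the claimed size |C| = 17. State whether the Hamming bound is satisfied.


V_q(n, t) = 56, q^n = 1024, Hamming bound = 18, |C| = 17 ≤ bound (satisfied).

Step 1: Compute V_q(n, t) = Σ_{j=0}^2 C(n, j) (q−1)^j.
  j = 0: C(10,0)·(1)^0 = 1·1 = 1.
  j = 1: C(10,1)·(1)^1 = 10·1 = 10.
  j = 2: C(10,2)·(1)^2 = 45·1 = 45.
  V_q(n, t) = 1 + 10 + 45 = 56.
Step 2: q^n = 2^10 = 1024.
Step 3: Hamming bound ⌊q^n / V_q(n,t)⌋ = ⌊1024/56⌋ = 18.
Step 4: Compare |C| = 17 to 18: satisfied.
The claimed |C| lies below the Hamming bound.


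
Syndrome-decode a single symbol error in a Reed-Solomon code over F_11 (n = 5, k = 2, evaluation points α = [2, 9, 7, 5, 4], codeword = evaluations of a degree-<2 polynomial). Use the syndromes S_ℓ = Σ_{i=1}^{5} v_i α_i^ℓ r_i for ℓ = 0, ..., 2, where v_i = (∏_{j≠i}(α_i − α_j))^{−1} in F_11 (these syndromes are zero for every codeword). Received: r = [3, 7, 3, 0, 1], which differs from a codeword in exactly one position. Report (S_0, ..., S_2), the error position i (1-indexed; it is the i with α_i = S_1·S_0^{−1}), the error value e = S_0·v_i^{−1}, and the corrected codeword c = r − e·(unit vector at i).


S = (10, 4, 6), error at position 3, error magnitude e = 5, c = [3, 7, 9, 0, 1].

Step 1: column multipliers v_i = (∏_{j≠i}(α_i − α_j))^{−1} mod 11.
  i = 1 (α = 2): (2−9)(2−7)(2−5)(2−4) = (−7)·(−5)·(−3)·(−2) = 210 ≡ 1, so v_1 = 1^{−1} = 1 (mod 11).
  i = 2 (α = 9): (9−2)(9−7)(9−5)(9−4) = 7·2·4·5 = 280 ≡ 5, so v_2 = 5^{−1} = 9 (mod 11).
  i = 3 (α = 7): (7−2)(7−9)(7−5)(7−4) = 5·(−2)·2·3 = −60 ≡ 6, so v_3 = 6^{−1} = 2 (mod 11).
  i = 4 (α = 5): (5−2)(5−9)(5−7)(5−4) = 3·(−4)·(−2)·1 = 24 ≡ 2, so v_4 = 2^{−1} = 6 (mod 11).
  i = 5 (α = 4): (4−2)(4−9)(4−7)(4−5) = 2·(−5)·(−3)·(−1) = −30 ≡ 3, so v_5 = 3^{−1} = 4 (mod 11).
  v = [1, 9, 2, 6, 4].
Step 2: syndromes of r = [3, 7, 3, 0, 1] (all sums mod 11).
  S_0 = Σ v_i r_i = 1·3 + 9·7 + 2·3 + 6·0 + 4·1 = 76 ≡ 10.
  S_1 = Σ v_i α_i r_i = 1·2·3 + 9·9·7 + 2·7·3 + 6·5·0 + 4·4·1 = 631 ≡ 4.
  α_i^2 mod 11 = [4, 4, 5, 3, 5].
  S_2 = Σ v_i α_i^2 r_i = 1·4·3 + 9·4·7 + 2·5·3 + 6·3·0 + 4·5·1 = 314 ≡ 6.
  S = (10, 4, 6) ≠ 0, so r is not a codeword (an error is present).
Step 3: locate the error. For a single error e at position i, S_ℓ = v_i·e·α_i^ℓ, so α_err = S_1/S_0.
  S_0^{−1} = 10^{−1} = 10 (mod 11), so α_err = 4·10 = 40 ≡ 7 = α_3. Error position i = 3.
  Consistency check: S_2/S_1 = 6·3 = 18 ≡ 7 = α_err ✓ (single-error assumption holds).
Step 4: error magnitude e = S_0/v_3 = S_0·∏_{j≠3}(α_3 − α_j) = 10·6 = 60 ≡ 5 (mod 11).
Step 5: correct position 3: c_3 = r_3 − e = 3 − 5 ≡ 9 (mod 11). Hence c = [3, 7, 9, 0, 1].
  Check: interpolating c through the α_i gives m(x) = 5 + 10·x (degree < 2) with m(α_i) = c_i for every i, so c is indeed a codeword.


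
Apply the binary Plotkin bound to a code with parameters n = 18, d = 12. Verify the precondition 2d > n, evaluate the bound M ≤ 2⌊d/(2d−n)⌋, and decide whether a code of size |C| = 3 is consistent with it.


Plotkin bound M ≤ 4; given |C| = 3 ≤ bound (satisfied).

Check applicability: 2d = 24, n = 18.
2d − n = 6 > 0, so Plotkin applies.
Compute d/(2d−n) = 12/6 ≈ 2.0000.
⌊d/(2d−n)⌋ = 2.
Plotkin bound: M ≤ 2·2 = 4.
Given |C| = 3, check: satisfied.
This |C| is below the Plotkin bound.


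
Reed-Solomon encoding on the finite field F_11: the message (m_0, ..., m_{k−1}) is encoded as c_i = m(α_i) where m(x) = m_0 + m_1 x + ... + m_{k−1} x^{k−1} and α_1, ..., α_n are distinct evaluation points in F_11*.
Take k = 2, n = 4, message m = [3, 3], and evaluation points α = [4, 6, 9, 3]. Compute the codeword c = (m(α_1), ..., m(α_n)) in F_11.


c = [4, 10, 8, 1]

Message polynomial: m(x) = 3 + 3·x (mod 11).
For each evaluation point α_i, compute m(α_i) mod 11:
  α_1 = 4: Horner steps 3 → 4, so m(4) = 4.
  α_2 = 6: Horner steps 3 → 10, so m(6) = 10.
  α_3 = 9: Horner steps 3 → 8, so m(9) = 8.
  α_4 = 3: Horner steps 3 → 1, so m(3) = 1.
Codeword c = [4, 10, 8, 1] ∈ F_11^4.


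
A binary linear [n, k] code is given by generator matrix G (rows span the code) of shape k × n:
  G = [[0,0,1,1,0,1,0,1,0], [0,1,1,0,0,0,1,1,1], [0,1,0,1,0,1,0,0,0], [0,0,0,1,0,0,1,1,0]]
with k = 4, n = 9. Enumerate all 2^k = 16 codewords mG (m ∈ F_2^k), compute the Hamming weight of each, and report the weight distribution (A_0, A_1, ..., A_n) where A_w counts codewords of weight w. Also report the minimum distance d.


Weight distribution: A_0 = 1, A_2 = 1, A_3 = 6, A_4 = 5, A_5 = 2, A_6 = 1. Minimum distance d = 2.

Enumerate all 2^4 = 16 messages m ∈ F_2^4.
For each, compute codeword c = mG in F_2^9, then tally its weight.
  m = 0000 → c = 000000000, weight = 0.
  m = 1000 → c = 001101010, weight = 4.
  m = 0100 → c = 011000111, weight = 5.
  m = 1100 → c = 010101101, weight = 5.
  m = 0010 → c = 010101000, weight = 3.
  m = 1010 → c = 011000010, weight = 3.
  m = 0110 → c = 001101111, weight = 6.
  m = 1110 → c = 000000101, weight = 2.
  m = 0001 → c = 000100110, weight = 3.
  m = 1001 → c = 001001100, weight = 3.
  m = 0101 → c = 011100001, weight = 4.
  m = 1101 → c = 010001011, weight = 4.
  m = 0011 → c = 010001110, weight = 4.
  m = 1011 → c = 011100100, weight = 4.
  m = 0111 → c = 001001001, weight = 3.
  m = 1111 → c = 000100011, weight = 3.
Tally weights:
  weight 0: 1 codewords.
  weight 2: 1 codewords.
  weight 3: 6 codewords.
  weight 4: 5 codewords.
  weight 5: 2 codewords.
  weight 6: 1 codewords.
Minimum distance d = smallest w > 0 with A_w > 0 = 2.
Sanity: Σ A_w = 16 = 2^4 = 16 ✓.


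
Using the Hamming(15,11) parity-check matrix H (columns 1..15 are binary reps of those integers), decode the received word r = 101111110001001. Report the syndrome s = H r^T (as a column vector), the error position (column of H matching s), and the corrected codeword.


s = (1, 0, 0, 1)^T, error position = 9, corrected codeword c = 101111111001001

Compute s = H r^T mod 2 one row at a time:
  s_1 = 1 + 0 + 0 + 0 + 1 + 0 + 0 + 1 = 3 ≡ 1 (mod 2).
  s_2 = 1 + 1 + 1 + 1 + 1 + 0 + 0 + 1 = 6 ≡ 0 (mod 2).
  s_3 = 0 + 1 + 1 + 1 + 0 + 0 + 0 + 1 = 4 ≡ 0 (mod 2).
  s_4 = 1 + 1 + 1 + 1 + 0 + 0 + 0 + 1 = 5 ≡ 1 (mod 2).
s = (1, 0, 0, 1)^T — this equals column 9 of H (binary 1001), so error is at position 9.
Correct: flip bit 9 of r = 101111110001001 to get c = 101111111001001.


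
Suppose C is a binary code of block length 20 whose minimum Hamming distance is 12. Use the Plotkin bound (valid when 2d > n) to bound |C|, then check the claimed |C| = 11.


Plotkin bound M ≤ 6; given |C| = 11 > bound (violated).

Check applicability: 2d = 24, n = 20.
2d − n = 4 > 0, so Plotkin applies.
Compute d/(2d−n) = 12/4 ≈ 3.0000.
⌊d/(2d−n)⌋ = 3.
Plotkin bound: M ≤ 2·3 = 6.
Given |C| = 11, check: VIOLATED.
This |C| is above the Plotkin bound, so no binary code with n = 20, d = 12 and 11 codewords exists.


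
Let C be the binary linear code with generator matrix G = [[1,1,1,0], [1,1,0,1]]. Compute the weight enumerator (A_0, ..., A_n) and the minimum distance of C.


Weight distribution: A_0 = 1, A_2 = 1, A_3 = 2. Minimum distance d = 2.

Enumerate all 2^2 = 4 messages m ∈ F_2^2.
For each, compute codeword c = mG in F_2^4, then tally its weight.
  m = 00 → c = 0000, weight = 0.
  m = 10 → c = 1110, weight = 3.
  m = 01 → c = 1101, weight = 3.
  m = 11 → c = 0011, weight = 2.
Tally weights:
  weight 0: 1 codewords.
  weight 2: 1 codewords.
  weight 3: 2 codewords.
Minimum distance d = smallest w > 0 with A_w > 0 = 2.
Sanity: Σ A_w = 4 = 2^2 = 4 ✓.


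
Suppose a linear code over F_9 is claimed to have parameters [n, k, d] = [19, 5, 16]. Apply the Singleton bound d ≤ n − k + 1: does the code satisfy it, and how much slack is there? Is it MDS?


Singleton RHS = n − k + 1 = 15, slack = -1, bound violated (no such code; not MDS).

Singleton bound: d ≤ n − k + 1.
Here n = 19, k = 5, so n − k + 1 = 15.
Given d = 16, check d ≤ 15: NO.
Slack = (n − k + 1) − d = -1.
The slack is negative: d = 16 exceeds n − k + 1 = 15 by 1, so the Singleton bound is violated and no linear [19, 5, 16]_9 code can exist. In particular it is not MDS (MDS requires d = n − k + 1 exactly).
Description: the claimed parameters are [19, 5, 16]_9; such a code would be impossible (violates the Singleton bound).


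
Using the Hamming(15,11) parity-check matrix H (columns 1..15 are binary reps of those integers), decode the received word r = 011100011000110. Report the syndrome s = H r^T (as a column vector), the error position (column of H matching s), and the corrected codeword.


s = (0, 1, 1, 1)^T, error position = 7, corrected codeword c = 011100111000110

Compute s = H r^T mod 2 one row at a time:
  s_1 = 1 + 1 + 0 + 0 + 0 + 1 + 1 + 0 = 4 ≡ 0 (mod 2).
  s_2 = 1 + 0 + 0 + 0 + 0 + 1 + 1 + 0 = 3 ≡ 1 (mod 2).
  s_3 = 1 + 1 + 0 + 0 + 0 + 0 + 1 + 0 = 3 ≡ 1 (mod 2).
  s_4 = 0 + 1 + 0 + 0 + 1 + 0 + 1 + 0 = 3 ≡ 1 (mod 2).
s = (0, 1, 1, 1)^T — this equals column 7 of H (binary 0111), so error is at position 7.
Correct: flip bit 7 of r = 011100011000110 to get c = 011100111000110.


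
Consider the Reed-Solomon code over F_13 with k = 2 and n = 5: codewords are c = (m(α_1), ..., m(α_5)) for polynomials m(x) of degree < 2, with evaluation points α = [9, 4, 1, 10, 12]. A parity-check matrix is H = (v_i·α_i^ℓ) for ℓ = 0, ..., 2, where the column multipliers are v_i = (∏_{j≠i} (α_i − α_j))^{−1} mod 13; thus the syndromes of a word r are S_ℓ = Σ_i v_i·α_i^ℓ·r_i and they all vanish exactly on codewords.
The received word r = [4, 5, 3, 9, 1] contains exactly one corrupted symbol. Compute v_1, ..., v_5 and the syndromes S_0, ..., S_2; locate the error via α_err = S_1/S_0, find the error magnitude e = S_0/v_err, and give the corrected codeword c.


S = (1, 12, 1), error at position 5, error magnitude e = 8, c = [4, 5, 3, 9, 6].

Step 1: column multipliers v_i = (∏_{j≠i}(α_i − α_j))^{−1} mod 13.
  i = 1 (α = 9): (9−4)(9−1)(9−10)(9−12) = 5·8·(−1)·(−3) = 120 ≡ 3, so v_1 = 3^{−1} = 9 (mod 13).
  i = 2 (α = 4): (4−9)(4−1)(4−10)(4−12) = (−5)·3·(−6)·(−8) = −720 ≡ 8, so v_2 = 8^{−1} = 5 (mod 13).
  i = 3 (α = 1): (1−9)(1−4)(1−10)(1−12) = (−8)·(−3)·(−9)·(−11) = 2376 ≡ 10, so v_3 = 10^{−1} = 4 (mod 13).
  i = 4 (α = 10): (10−9)(10−4)(10−1)(10−12) = 1·6·9·(−2) = −108 ≡ 9, so v_4 = 9^{−1} = 3 (mod 13).
  i = 5 (α = 12): (12−9)(12−4)(12−1)(12−10) = 3·8·11·2 = 528 ≡ 8, so v_5 = 8^{−1} = 5 (mod 13).
  v = [9, 5, 4, 3, 5].
Step 2: syndromes of r = [4, 5, 3, 9, 1] (all sums mod 13).
  S_0 = Σ v_i r_i = 9·4 + 5·5 + 4·3 + 3·9 + 5·1 = 105 ≡ 1.
  S_1 = Σ v_i α_i r_i = 9·9·4 + 5·4·5 + 4·1·3 + 3·10·9 + 5·12·1 = 766 ≡ 12.
  α_i^2 mod 13 = [3, 3, 1, 9, 1].
  S_2 = Σ v_i α_i^2 r_i = 9·3·4 + 5·3·5 + 4·1·3 + 3·9·9 + 5·1·1 = 443 ≡ 1.
  S = (1, 12, 1) ≠ 0, so r is not a codeword (an error is present).
Step 3: locate the error. For a single error e at position i, S_ℓ = v_i·e·α_i^ℓ, so α_err = S_1/S_0.
  S_0^{−1} = 1^{−1} = 1 (mod 13), so α_err = 12·1 = 12 ≡ 12 = α_5. Error position i = 5.
  Consistency check: S_2/S_1 = 1·12 = 12 ≡ 12 = α_err ✓ (single-error assumption holds).
Step 4: error magnitude e = S_0/v_5 = S_0·∏_{j≠5}(α_5 − α_j) = 1·8 = 8 ≡ 8 (mod 13).
Step 5: correct position 5: c_5 = r_5 − e = 1 − 8 ≡ 6 (mod 13). Hence c = [4, 5, 3, 9, 6].
  Check: interpolating c through the α_i gives m(x) = 11 + 5·x (degree < 2) with m(α_i) = c_i for every i, so c is indeed a codeword.


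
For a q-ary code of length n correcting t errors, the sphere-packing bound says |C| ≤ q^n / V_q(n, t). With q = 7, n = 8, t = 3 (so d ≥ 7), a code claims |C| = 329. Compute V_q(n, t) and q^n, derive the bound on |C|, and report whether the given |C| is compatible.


V_q(n, t) = 13153, q^n = 5764801, Hamming bound = 438, |C| = 329 ≤ bound (satisfied).

Step 1: Compute V_q(n, t) = Σ_{j=0}^3 C(n, j) (q−1)^j.
  j = 0: C(8,0)·(6)^0 = 1·1 = 1.
  j = 1: C(8,1)·(6)^1 = 8·6 = 48.
  j = 2: C(8,2)·(6)^2 = 28·36 = 1008.
  j = 3: C(8,3)·(6)^3 = 56·216 = 12096.
  V_q(n, t) = 1 + 48 + 1008 + 12096 = 13153.
Step 2: q^n = 7^8 = 5764801.
Step 3: Hamming bound ⌊q^n / V_q(n,t)⌋ = ⌊5764801/13153⌋ = 438.
Step 4: Compare |C| = 329 to 438: satisfied.
The claimed |C| lies below the Hamming bound.
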